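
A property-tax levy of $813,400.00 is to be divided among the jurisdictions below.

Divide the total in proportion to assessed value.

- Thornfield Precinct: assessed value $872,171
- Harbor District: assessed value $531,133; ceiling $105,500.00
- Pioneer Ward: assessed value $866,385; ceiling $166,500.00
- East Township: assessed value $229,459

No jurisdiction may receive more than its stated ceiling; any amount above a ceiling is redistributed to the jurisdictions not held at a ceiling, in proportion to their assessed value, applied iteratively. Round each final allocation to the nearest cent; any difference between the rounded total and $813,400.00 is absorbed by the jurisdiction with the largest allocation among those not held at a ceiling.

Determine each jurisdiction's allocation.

Thornfield Precinct: $428,631.55 | Harbor District: $105,500.00 | Pioneer Ward: $166,500.00 | East Township: $112,768.45

Sum of assessed value: 2,499,148.
Unconstrained shares: Thornfield Precinct 283,866.2982; Harbor District 172,868.3464; Pioneer Ward 281,983.1234; East Township 74,682.2319.
Cap binds for Harbor District ($105,500.00), Pioneer Ward ($166,500.00); residual $541,400.00 reallocated over remaining assessed value 1,101,630.
Shares after redistribution: Thornfield Precinct 428,631.5545 → $428,631.55; East Township 112,768.4455 → $112,768.45.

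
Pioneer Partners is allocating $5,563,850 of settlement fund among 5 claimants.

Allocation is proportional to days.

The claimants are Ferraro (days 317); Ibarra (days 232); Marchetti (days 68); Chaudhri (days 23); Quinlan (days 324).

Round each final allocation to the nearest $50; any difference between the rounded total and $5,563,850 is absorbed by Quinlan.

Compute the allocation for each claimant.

Ferraro: $1,829,600; Ibarra: $1,339,000; Marchetti: $392,450; Chaudhri: $132,750; Quinlan: $1,870,050

Days total: 964.
Proportional shares: Ferraro 317/964 × $5,563,850 = 1,829,606.28; Ibarra 232/964 × $5,563,850 = 1,339,017.84; Marchetti 68/964 × $5,563,850 = 392,470.75; Chaudhri 23/964 × $5,563,850 = 132,747.46; Quinlan 324/964 × $5,563,850 = 1,870,007.68.
Rounded to nearest $50: Ferraro $1,829,600; Ibarra $1,339,000; Marchetti $392,450; Chaudhri $132,750; Quinlan $1,870,000. Sum = $5,563,800.
Difference $5,563,850 − $5,563,800 = +$50 applied to Quinlan: Quinlan becomes $1,870,050.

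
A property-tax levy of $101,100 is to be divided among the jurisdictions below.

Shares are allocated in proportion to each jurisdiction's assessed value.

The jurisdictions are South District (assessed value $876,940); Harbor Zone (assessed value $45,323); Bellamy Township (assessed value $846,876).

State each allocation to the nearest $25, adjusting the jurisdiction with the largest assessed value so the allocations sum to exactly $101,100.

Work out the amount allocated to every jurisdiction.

South District: $50,100 · Harbor Zone: $2,600 · Bellamy Township: $48,400

Total assessed value = 876,940 + 45,323 + 846,876 = 1,769,139.
Raw shares: South District 50,114.00; Harbor Zone 2,590.05; Bellamy Township 48,395.95.
Rounded to nearest $25: South District $50,125; Harbor Zone $2,600; Bellamy Township $48,400. Sum = $101,125.
Difference $101,100 − $101,125 = −$25 applied to largest assessed value (South District): South District becomes $50,100.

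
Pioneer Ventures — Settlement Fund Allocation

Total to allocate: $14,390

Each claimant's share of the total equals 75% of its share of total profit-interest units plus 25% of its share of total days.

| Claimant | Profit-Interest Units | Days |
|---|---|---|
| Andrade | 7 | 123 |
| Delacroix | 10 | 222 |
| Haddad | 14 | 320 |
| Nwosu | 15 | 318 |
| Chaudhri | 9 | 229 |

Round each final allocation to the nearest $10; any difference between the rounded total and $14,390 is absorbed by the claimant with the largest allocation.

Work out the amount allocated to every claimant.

Andrade: $1,740 · Delacroix: $2,620 · Haddad: $3,700 · Nwosu: $3,880 · Chaudhri: $2,450

Profit-interest units total 55; days total 1,212.
Blended shares (75% profit-interest units + 25% days): Andrade 0.1208; Delacroix 0.1822; Haddad 0.2569; Nwosu 0.2701; Chaudhri 0.1700.
Raw shares: Andrade 1,738.68; Delacroix 2,621.22; Haddad 3,697.02; Nwosu 3,887.31; Chaudhri 2,445.77.
After rounding ($10): Andrade $1,740; Delacroix $2,620; Haddad $3,700; Nwosu $3,890; Chaudhri $2,450. Sum = $14,400.
Difference $14,390 − $14,400 = −$10 applied to largest allocation (Nwosu): Nwosu becomes $3,880.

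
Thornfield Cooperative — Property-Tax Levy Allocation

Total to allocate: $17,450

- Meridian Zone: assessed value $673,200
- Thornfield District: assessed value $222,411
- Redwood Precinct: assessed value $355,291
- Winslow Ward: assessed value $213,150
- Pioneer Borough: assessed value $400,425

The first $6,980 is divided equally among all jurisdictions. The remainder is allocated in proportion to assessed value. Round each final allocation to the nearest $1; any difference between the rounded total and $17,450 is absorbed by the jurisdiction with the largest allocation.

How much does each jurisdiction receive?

Meridian Zone: $5,176; Thornfield District: $2,645; Redwood Precinct: $3,391; Winslow Ward: $2,593; Pioneer Borough: $3,645

Equal tier: $6,980 ÷ 5 = $1,396 apiece.
Remainder $10,470 by assessed value (total 1,864,477): Meridian Zone 3,780.37 → $3,780; Thornfield District 1,248.95 → $1,249; Redwood Precinct 1,995.14 → $1,995; Winslow Ward 1,196.95 → $1,197; Pioneer Borough 2,248.59 → $2,249.
Totals: Meridian Zone $1,396 + $3,780 = $5,176; Thornfield District $1,396 + $1,249 = $2,645; Redwood Precinct $1,396 + $1,995 = $3,391; Winslow Ward $1,396 + $1,197 = $2,593; Pioneer Borough $1,396 + $2,249 = $3,645.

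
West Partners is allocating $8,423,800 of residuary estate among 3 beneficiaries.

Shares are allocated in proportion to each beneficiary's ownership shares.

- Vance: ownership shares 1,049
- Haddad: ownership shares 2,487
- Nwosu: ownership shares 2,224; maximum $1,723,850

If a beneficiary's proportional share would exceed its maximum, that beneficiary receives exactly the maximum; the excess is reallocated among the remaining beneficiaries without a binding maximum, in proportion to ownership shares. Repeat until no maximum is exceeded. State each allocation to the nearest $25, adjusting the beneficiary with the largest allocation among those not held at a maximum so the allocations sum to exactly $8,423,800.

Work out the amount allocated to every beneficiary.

Combined ownership shares = 5,760.
Pro-rata shares before constraints: Vance 1,534,126.08; Haddad 3,637,151.15; Nwosu 3,252,522.78.
Held at cap: Nwosu ($1,723,850); residual $6,699,950 reallocated over remaining ownership shares 3,536.
Shares after redistribution: Vance 1,987,626.57 → $1,987,625; Haddad 4,712,323.43 → $4,712,325.

Vance: $1,987,625; Haddad: $4,712,325; Nwosu: $1,723,850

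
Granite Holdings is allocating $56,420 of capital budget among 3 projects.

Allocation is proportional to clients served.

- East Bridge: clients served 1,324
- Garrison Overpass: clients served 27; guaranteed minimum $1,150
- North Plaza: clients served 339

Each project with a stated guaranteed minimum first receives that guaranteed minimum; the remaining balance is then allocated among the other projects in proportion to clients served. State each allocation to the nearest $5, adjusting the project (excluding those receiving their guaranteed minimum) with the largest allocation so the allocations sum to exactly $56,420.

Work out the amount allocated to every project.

Minimums first: Garrison Overpass $1,150. Remaining pool $55,270.
Remaining pool split over remaining clients served 1,663: East Bridge 44,003.30 → $44,005; North Plaza 11,266.70 → $11,265.

East Bridge: $44,005 · Garrison Overpass: $1,150 · North Plaza: $11,265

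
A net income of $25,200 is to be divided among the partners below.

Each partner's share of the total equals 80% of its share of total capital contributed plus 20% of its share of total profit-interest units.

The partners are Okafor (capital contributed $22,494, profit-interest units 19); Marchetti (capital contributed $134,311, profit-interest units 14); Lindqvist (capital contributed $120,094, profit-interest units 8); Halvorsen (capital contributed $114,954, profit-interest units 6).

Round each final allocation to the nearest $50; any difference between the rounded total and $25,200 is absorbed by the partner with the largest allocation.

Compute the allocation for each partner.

Okafor: $3,200 · Marchetti: $8,400 · Lindqvist: $7,050 · Halvorsen: $6,550

Capital contributed total 391,853; profit-interest units total 47.
Composite weights (80% capital contributed + 20% profit-interest units): Okafor 0.1268; Marchetti 0.3338; Lindqvist 0.2792; Halvorsen 0.2602.
Proportional shares: Okafor 3,194.72; Marchetti 8,411.29; Lindqvist 7,036.45; Halvorsen 6,557.54.
Rounded to nearest $50: Okafor $3,200; Marchetti $8,400; Lindqvist $7,050; Halvorsen $6,550. Sum = $25,200.
Sum already equals the total — no adjustment.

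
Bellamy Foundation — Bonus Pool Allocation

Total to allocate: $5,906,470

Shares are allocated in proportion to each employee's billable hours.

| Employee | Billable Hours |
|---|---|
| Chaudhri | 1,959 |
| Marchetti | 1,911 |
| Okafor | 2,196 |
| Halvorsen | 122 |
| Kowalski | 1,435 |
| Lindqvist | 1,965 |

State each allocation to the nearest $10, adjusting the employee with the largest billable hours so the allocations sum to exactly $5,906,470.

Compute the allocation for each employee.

Chaudhri: $1,206,800; Marchetti: $1,177,230; Okafor: $1,352,790; Halvorsen: $75,160; Kowalski: $884,000; Lindqvist: $1,210,490

Sum of billable hours: 9,588.
Raw shares: Chaudhri 1,959/9,588 × $5,906,470 = 1,206,797.53; Marchetti 1,911/9,588 × $5,906,470 = 1,177,228.22; Okafor 2,196/9,588 × $5,906,470 = 1,352,796.01; Halvorsen 122/9,588 × $5,906,470 = 75,155.33; Kowalski 1,435/9,588 × $5,906,470 = 883,999.21; Lindqvist 1,965/9,588 × $5,906,470 = 1,210,493.70.
Rounded to nearest $10: Chaudhri $1,206,800; Marchetti $1,177,230; Okafor $1,352,800; Halvorsen $75,160; Kowalski $884,000; Lindqvist $1,210,490. Sum = $5,906,480.
Difference $5,906,470 − $5,906,480 = −$10 applied to largest billable hours (Okafor): Okafor becomes $1,352,790.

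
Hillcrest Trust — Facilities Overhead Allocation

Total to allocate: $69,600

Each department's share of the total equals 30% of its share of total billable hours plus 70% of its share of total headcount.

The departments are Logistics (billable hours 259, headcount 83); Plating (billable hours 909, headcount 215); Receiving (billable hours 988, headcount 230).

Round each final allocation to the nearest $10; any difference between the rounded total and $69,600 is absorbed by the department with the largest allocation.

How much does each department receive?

Logistics: $10,170; Plating: $28,640; Receiving: $30,790

Billable hours total 2,156; headcount total 528.
Blended shares (30% billable hours + 70% headcount): Logistics 0.1461; Plating 0.4115; Receiving 0.4424.
Proportional shares: Logistics 10,166.95; Plating 28,641.94; Receiving 30,791.11.
At nearest $10: Logistics $10,170; Plating $28,640; Receiving $30,790. Sum = $69,600.
Rounded total matches; no reconciliation needed.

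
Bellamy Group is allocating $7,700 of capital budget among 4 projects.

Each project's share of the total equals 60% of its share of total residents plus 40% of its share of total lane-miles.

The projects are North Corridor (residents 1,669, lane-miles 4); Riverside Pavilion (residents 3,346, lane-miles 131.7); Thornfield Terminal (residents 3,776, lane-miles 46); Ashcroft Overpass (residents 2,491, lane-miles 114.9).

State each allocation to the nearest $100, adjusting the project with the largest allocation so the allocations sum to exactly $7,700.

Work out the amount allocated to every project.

North Corridor: $700; Riverside Pavilion: $2,800; Thornfield Terminal: $2,000; Ashcroft Overpass: $2,200

Residents total 11,282; lane-miles total 296.6.
Composite weights (60% residents + 40% lane-miles): North Corridor 0.0942; Riverside Pavilion 0.3556; Thornfield Terminal 0.2629; Ashcroft Overpass 0.2874.
Unrounded shares: North Corridor 725.00; Riverside Pavilion 2,737.81; Thornfield Terminal 2,023.96; Ashcroft Overpass 2,213.23.
At nearest $100: North Corridor $700; Riverside Pavilion $2,700; Thornfield Terminal $2,000; Ashcroft Overpass $2,200. Sum = $7,600.
Difference $7,700 − $7,600 = +$100 applied to largest allocation (Riverside Pavilion): Riverside Pavilion becomes $2,800.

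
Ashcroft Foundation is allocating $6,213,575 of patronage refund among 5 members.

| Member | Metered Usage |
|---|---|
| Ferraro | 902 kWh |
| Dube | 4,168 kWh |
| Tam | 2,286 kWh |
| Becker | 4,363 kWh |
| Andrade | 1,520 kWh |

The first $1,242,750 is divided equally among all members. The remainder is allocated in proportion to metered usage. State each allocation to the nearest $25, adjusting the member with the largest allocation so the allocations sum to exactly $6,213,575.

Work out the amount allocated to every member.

$1,242,750 shared equally gives $248,550 per member.
Remainder $4,970,825 by metered usage (total 13,239): Ferraro 338,672.42 → $338,675; Dube 1,564,951.93 → $1,564,950; Tam 858,320.56 → $858,325; Becker 1,638,168.25 → $1,638,175; Andrade 570,711.84 → $570,700.
Totals: Ferraro $248,550 + $338,675 = $587,225; Dube $248,550 + $1,564,950 = $1,813,500; Tam $248,550 + $858,325 = $1,106,875; Becker $248,550 + $1,638,175 = $1,886,725; Andrade $248,550 + $570,700 = $819,250.

Ferraro: $587,225 · Dube: $1,813,500 · Tam: $1,106,875 · Becker: $1,886,725 · Andrade: $819,250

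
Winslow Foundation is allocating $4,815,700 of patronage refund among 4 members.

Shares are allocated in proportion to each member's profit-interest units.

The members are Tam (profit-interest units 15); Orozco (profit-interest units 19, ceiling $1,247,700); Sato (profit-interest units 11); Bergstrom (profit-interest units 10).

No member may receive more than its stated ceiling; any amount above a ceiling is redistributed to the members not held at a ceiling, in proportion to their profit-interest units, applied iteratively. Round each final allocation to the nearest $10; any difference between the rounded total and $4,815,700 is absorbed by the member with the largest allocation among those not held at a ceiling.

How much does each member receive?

Total profit-interest units = 55.
Pro-rata shares before constraints: Tam 1,313,372.73; Orozco 1,663,605.45; Sato 963,140.00; Bergstrom 875,581.82.
Capped: Orozco ($1,247,700); residual $3,568,000 reallocated over remaining profit-interest units 36.
Shares after redistribution: Tam 1,486,666.67 → $1,486,670; Sato 1,090,222.22 → $1,090,220; Bergstrom 991,111.11 → $991,110.

Tam: $1,486,670; Orozco: $1,247,700; Sato: $1,090,220; Bergstrom: $991,110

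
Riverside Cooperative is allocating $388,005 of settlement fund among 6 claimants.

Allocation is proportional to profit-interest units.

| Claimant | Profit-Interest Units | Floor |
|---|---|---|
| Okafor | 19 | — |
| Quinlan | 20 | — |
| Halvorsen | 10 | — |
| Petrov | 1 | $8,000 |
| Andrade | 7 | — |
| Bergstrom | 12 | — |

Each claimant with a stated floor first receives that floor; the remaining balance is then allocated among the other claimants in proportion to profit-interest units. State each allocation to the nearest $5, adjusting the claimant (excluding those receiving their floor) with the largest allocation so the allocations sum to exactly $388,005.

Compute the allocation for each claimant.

Okafor: $106,180 | Quinlan: $111,760 | Halvorsen: $55,885 | Petrov: $8,000 | Andrade: $39,120 | Bergstrom: $67,060

Fund the minimums — Petrov $8,000. Remaining pool $380,005.
Remaining pool split over remaining profit-interest units 68: Okafor 106,177.87 → $106,180; Quinlan 111,766.18 → $111,765; Halvorsen 55,883.09 → $55,885; Andrade 39,118.16 → $39,120; Bergstrom 67,059.71 → $67,060.
Rounding difference −$5 applied to Quinlan → $111,760.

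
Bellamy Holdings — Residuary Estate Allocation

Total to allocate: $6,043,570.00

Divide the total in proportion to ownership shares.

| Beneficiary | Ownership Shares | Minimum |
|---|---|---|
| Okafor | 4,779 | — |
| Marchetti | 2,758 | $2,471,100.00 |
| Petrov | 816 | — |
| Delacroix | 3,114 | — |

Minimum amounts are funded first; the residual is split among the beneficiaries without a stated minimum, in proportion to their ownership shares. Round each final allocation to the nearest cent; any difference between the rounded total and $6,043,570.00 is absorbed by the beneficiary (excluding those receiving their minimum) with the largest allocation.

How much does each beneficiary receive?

Minimums first: Marchetti $2,471,100.00. Remaining pool $3,572,470.00.
Remaining pool split over remaining ownership shares 8,709: Okafor 1,960,366.7620 → $1,960,366.76; Petrov 334,726.7792 → $334,726.78; Delacroix 1,277,376.4588 → $1,277,376.46.

Okafor: $1,960,366.76; Marchetti: $2,471,100.00; Petrov: $334,726.78; Delacroix: $1,277,376.46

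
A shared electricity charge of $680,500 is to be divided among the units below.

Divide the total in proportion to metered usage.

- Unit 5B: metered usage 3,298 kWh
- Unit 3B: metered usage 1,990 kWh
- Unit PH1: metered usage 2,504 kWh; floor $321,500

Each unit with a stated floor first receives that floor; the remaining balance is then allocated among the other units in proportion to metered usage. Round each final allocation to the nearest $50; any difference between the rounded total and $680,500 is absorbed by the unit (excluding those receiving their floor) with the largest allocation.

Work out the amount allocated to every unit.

Unit 5B: $223,900 | Unit 3B: $135,100 | Unit PH1: $321,500

Guaranteed amounts: Unit PH1 $321,500. Balance $359,000.
Balance split over remaining metered usage 5,288: Unit 5B 223,899.77 → $223,900; Unit 3B 135,100.23 → $135,100.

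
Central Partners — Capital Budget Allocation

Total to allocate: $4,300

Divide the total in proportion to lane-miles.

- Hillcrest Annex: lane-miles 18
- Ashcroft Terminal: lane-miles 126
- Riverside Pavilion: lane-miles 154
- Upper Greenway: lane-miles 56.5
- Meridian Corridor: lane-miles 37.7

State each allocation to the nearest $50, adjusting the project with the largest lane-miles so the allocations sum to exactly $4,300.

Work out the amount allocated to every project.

Combined lane-miles = 18 + 126 + 154 + 56.5 + 37.7 = 392.2.
Unrounded shares: Hillcrest Annex 197.35; Ashcroft Terminal 1,381.44; Riverside Pavilion 1,688.42; Upper Greenway 619.45; Meridian Corridor 413.34.
Rounded to nearest $50: Hillcrest Annex $200; Ashcroft Terminal $1,400; Riverside Pavilion $1,700; Upper Greenway $600; Meridian Corridor $400. Sum = $4,300.
Rounded total matches; no reconciliation needed.

Hillcrest Annex: $200 · Ashcroft Terminal: $1,400 · Riverside Pavilion: $1,700 · Upper Greenway: $600 · Meridian Corridor: $400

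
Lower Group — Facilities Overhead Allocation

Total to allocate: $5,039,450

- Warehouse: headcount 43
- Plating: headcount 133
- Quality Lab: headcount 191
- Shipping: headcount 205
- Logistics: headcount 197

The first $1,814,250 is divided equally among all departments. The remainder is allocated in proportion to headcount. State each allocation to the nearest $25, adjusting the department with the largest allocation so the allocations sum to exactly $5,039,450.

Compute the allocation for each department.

Warehouse: $543,200 | Plating: $920,650 | Quality Lab: $1,163,900 | Shipping: $1,222,625 | Logistics: $1,189,075

$1,814,250 shared equally gives $362,850 per department.
Remainder $3,225,200 by headcount (total 769): Warehouse 180,342.78 → $180,350; Plating 557,804.42 → $557,800; Quality Lab 801,057.48 → $801,050; Shipping 859,773.73 → $859,775; Logistics 826,221.59 → $826,225.
Totals: Warehouse $362,850 + $180,350 = $543,200; Plating $362,850 + $557,800 = $920,650; Quality Lab $362,850 + $801,050 = $1,163,900; Shipping $362,850 + $859,775 = $1,222,625; Logistics $362,850 + $826,225 = $1,189,075.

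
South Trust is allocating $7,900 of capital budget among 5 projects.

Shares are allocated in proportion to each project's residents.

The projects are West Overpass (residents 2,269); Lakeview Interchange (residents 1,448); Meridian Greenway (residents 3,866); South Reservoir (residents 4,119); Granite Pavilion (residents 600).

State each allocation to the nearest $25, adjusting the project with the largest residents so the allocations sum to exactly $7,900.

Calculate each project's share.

West Overpass: $1,450 · Lakeview Interchange: $925 · Meridian Greenway: $2,475 · South Reservoir: $2,675 · Granite Pavilion: $375

Sum of residents: 2,269 + 1,448 + 3,866 + 4,119 + 600 = 12,302.
Proportional shares: West Overpass 1,457.09; Lakeview Interchange 929.87; Meridian Greenway 2,482.64; South Reservoir 2,645.11; Granite Pavilion 385.30.
At nearest $25: West Overpass $1,450; Lakeview Interchange $925; Meridian Greenway $2,475; South Reservoir $2,650; Granite Pavilion $375. Sum = $7,875.
Difference $7,900 − $7,875 = +$25 applied to largest residents (South Reservoir): South Reservoir becomes $2,675.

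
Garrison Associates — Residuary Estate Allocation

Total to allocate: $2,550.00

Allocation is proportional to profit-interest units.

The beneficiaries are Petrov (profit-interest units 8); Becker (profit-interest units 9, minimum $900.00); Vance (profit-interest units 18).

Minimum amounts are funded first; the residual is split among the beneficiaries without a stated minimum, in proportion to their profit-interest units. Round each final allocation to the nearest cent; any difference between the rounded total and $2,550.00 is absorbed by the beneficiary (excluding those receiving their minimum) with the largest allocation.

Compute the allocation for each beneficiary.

Minimums first: Becker $900.00. Residual $1,650.00.
Residual split over remaining profit-interest units 26: Petrov 507.6923 → $507.69; Vance 1,142.3077 → $1,142.31.

Petrov: $507.69 | Becker: $900.00 | Vance: $1,142.31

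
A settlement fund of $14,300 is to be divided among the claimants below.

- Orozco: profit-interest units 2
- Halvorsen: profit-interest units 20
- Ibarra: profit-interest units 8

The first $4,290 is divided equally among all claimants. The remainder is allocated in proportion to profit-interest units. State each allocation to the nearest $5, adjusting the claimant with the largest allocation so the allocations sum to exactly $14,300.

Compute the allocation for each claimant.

$4,290 shared equally gives $1,430 per claimant.
Remainder $10,010 by profit-interest units (total 30): Orozco 667.33 → $665; Halvorsen 6,673.33 → $6,675; Ibarra 2,669.33 → $2,670.
Totals: Orozco $1,430 + $665 = $2,095; Halvorsen $1,430 + $6,675 = $8,105; Ibarra $1,430 + $2,670 = $4,100.

Orozco: $2,095 · Halvorsen: $8,105 · Ibarra: $4,100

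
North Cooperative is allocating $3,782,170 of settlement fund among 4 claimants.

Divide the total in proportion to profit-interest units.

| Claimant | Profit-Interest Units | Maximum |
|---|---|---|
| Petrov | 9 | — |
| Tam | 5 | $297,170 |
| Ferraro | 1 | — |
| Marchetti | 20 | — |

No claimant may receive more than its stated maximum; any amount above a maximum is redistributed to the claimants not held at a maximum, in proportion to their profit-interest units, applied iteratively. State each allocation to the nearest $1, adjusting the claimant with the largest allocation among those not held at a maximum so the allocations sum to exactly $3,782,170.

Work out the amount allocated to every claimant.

Total profit-interest units = 35.
Proportional shares (ignoring caps): Petrov 972,558.00; Tam 540,310.00; Ferraro 108,062.00; Marchetti 2,161,240.00.
Capped: Tam ($297,170); balance $3,485,000 reallocated over remaining profit-interest units 30.
Shares after redistribution: Petrov 1,045,500.00 → $1,045,500; Ferraro 116,166.67 → $116,167; Marchetti 2,323,333.33 → $2,323,333.

Petrov: $1,045,500 | Tam: $297,170 | Ferraro: $116,167 | Marchetti: $2,323,333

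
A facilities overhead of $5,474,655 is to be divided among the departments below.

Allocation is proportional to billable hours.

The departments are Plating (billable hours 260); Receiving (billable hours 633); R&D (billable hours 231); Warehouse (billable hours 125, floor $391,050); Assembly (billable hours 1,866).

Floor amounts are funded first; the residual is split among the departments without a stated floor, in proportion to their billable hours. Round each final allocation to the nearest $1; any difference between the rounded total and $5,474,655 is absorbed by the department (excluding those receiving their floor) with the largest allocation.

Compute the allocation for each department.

Plating: $442,053; Receiving: $1,076,228; R&D: $392,747; Warehouse: $391,050; Assembly: $3,172,577

Minimums first: Warehouse $391,050. Remaining pool $5,083,605.
Remaining pool split over remaining billable hours 2,990: Plating 442,052.61 → $442,053; Receiving 1,076,228.08 → $1,076,228; R&D 392,746.74 → $392,747; Assembly 3,172,577.57 → $3,172,578.
Rounding difference −$1 applied to Assembly → $3,172,577.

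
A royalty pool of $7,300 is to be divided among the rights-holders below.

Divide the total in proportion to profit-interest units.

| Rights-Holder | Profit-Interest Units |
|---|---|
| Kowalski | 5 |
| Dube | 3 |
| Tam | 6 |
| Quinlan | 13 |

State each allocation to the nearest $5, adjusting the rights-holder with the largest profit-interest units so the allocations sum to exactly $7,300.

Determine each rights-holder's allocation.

Kowalski: $1,350; Dube: $810; Tam: $1,620; Quinlan: $3,520

Combined profit-interest units = 27.
Unrounded shares: Kowalski 5/27 × $7,300 = 1,351.85; Dube 3/27 × $7,300 = 811.11; Tam 6/27 × $7,300 = 1,622.22; Quinlan 13/27 × $7,300 = 3,514.81.
After rounding ($5): Kowalski $1,350; Dube $810; Tam $1,620; Quinlan $3,515. Sum = $7,295.
Difference $7,300 − $7,295 = +$5 applied to largest profit-interest units (Quinlan): Quinlan becomes $3,520.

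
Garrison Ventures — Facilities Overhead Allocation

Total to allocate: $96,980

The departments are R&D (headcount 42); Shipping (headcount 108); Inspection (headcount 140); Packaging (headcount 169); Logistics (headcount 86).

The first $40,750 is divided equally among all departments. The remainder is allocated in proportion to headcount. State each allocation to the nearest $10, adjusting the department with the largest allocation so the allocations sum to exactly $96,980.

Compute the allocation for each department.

Equal tier: $40,750 ÷ 5 = $8,150 apiece.
Remainder $56,230 by headcount (total 545): R&D 4,333.32 → $4,330; Shipping 11,142.83 → $11,140; Inspection 14,444.40 → $14,440; Packaging 17,436.46 → $17,440; Logistics 8,872.99 → $8,870.
Rounding difference +$10 on remainder applied to Packaging.
Totals: R&D $8,150 + $4,330 = $12,480; Shipping $8,150 + $11,140 = $19,290; Inspection $8,150 + $14,440 = $22,590; Packaging $8,150 + $17,450 = $25,600; Logistics $8,150 + $8,870 = $17,020.

R&D: $12,480; Shipping: $19,290; Inspection: $22,590; Packaging: $25,600; Logistics: $17,020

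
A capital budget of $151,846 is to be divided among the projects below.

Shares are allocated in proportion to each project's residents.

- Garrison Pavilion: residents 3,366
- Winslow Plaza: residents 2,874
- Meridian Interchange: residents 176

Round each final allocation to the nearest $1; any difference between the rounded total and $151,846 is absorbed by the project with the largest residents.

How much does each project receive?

Sum of residents: 6,416.
Unrounded shares: Garrison Pavilion 3,366/6,416 × $151,846 = 79,662.35; Winslow Plaza 2,874/6,416 × $151,846 = 68,018.30; Meridian Interchange 176/6,416 × $151,846 = 4,165.35.
After rounding ($1): Garrison Pavilion $79,662; Winslow Plaza $68,018; Meridian Interchange $4,165. Sum = $151,845.
Difference $151,846 − $151,845 = +$1 applied to largest residents (Garrison Pavilion): Garrison Pavilion becomes $79,663.

Garrison Pavilion: $79,663; Winslow Plaza: $68,018; Meridian Interchange: $4,165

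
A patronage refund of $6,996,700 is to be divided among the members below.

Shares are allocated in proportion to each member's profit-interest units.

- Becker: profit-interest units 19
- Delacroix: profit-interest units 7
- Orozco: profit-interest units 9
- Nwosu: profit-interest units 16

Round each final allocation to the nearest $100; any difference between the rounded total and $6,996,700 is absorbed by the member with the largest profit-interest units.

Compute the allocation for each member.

Becker: $2,606,700 · Delacroix: $960,300 · Orozco: $1,234,700 · Nwosu: $2,195,000

Combined profit-interest units = 51.
Pro-rata amounts: Becker 19/51 × $6,996,700 = 2,606,613.73; Delacroix 7/51 × $6,996,700 = 960,331.37; Orozco 9/51 × $6,996,700 = 1,234,711.76; Nwosu 16/51 × $6,996,700 = 2,195,043.14.
After rounding ($100): Becker $2,606,600; Delacroix $960,300; Orozco $1,234,700; Nwosu $2,195,000. Sum = $6,996,600.
Difference $6,996,700 − $6,996,600 = +$100 applied to largest profit-interest units (Becker): Becker becomes $2,606,700.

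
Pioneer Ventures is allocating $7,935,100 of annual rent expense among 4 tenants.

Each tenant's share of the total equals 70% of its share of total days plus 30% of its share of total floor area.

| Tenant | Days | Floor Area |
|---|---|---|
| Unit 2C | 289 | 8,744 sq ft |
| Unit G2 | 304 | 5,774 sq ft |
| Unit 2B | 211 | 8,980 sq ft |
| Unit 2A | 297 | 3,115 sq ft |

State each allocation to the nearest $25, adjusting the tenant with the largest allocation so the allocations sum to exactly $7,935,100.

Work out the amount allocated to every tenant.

Unit 2C: $2,240,175; Unit G2: $2,050,175; Unit 2B: $1,867,750; Unit 2A: $1,777,000

Totals — days 1,101, floor area 26,613.
Blended shares (70% days + 30% floor area): Unit 2C 0.2823; Unit G2 0.2584; Unit 2B 0.2354; Unit 2A 0.2239.
Pro-rata amounts: Unit 2C 2,240,161.43; Unit G2 2,050,170.58; Unit 2B 1,867,759.83; Unit 2A 1,777,008.16.
After rounding ($25): Unit 2C $2,240,150; Unit G2 $2,050,175; Unit 2B $1,867,750; Unit 2A $1,777,000. Sum = $7,935,075.
Difference $7,935,100 − $7,935,075 = +$25 applied to largest allocation (Unit 2C): Unit 2C becomes $2,240,175.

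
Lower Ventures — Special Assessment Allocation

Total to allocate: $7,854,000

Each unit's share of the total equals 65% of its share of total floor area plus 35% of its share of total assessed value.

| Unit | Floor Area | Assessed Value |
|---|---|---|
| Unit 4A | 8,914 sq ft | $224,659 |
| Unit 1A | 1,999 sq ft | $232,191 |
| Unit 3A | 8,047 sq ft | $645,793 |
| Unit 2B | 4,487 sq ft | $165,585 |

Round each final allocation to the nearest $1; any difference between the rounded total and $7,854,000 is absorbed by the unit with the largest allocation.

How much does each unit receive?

Floor area total 23,447; assessed value total 1,268,228.
Blended shares (65% floor area + 35% assessed value): Unit 4A 0.3091; Unit 1A 0.1195; Unit 3A 0.4013; Unit 2B 0.1701.
Proportional shares: Unit 4A 2,427,790.58; Unit 1A 938,517.85; Unit 3A 3,151,832.43; Unit 2B 1,335,859.13.
Rounded to nearest $1: Unit 4A $2,427,791; Unit 1A $938,518; Unit 3A $3,151,832; Unit 2B $1,335,859. Sum = $7,854,000.
Rounded total matches; no reconciliation needed.

Unit 4A: $2,427,791; Unit 1A: $938,518; Unit 3A: $3,151,832; Unit 2B: $1,335,859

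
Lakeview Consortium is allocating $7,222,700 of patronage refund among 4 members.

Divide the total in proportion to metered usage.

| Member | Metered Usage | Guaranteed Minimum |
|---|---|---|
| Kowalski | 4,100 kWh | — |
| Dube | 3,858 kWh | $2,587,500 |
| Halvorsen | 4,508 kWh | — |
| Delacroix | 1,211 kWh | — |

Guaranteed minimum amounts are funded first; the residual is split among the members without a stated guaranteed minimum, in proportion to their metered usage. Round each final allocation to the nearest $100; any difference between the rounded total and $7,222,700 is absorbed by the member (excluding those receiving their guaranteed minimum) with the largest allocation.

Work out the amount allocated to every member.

Kowalski: $1,935,500; Dube: $2,587,500; Halvorsen: $2,128,000; Delacroix: $571,700

Minimums first: Dube $2,587,500. Residual $4,635,200.
Residual split over remaining metered usage 9,819: Kowalski 1,935,463.90 → $1,935,500; Halvorsen 2,128,066.16 → $2,128,100; Delacroix 571,669.95 → $571,700.
Rounding difference −$100 applied to Halvorsen → $2,128,000.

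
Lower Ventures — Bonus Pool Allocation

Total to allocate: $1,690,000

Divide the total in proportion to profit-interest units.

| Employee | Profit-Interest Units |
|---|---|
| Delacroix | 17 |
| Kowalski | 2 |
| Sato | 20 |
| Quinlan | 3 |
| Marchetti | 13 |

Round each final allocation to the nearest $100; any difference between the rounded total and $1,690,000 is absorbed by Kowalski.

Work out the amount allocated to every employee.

Total profit-interest units = 55.
Proportional shares: Delacroix 17/55 × $1,690,000 = 522,363.64; Kowalski 2/55 × $1,690,000 = 61,454.55; Sato 20/55 × $1,690,000 = 614,545.45; Quinlan 3/55 × $1,690,000 = 92,181.82; Marchetti 13/55 × $1,690,000 = 399,454.55.
After rounding ($100): Delacroix $522,400; Kowalski $61,500; Sato $614,500; Quinlan $92,200; Marchetti $399,500. Sum = $1,690,100.
Difference $1,690,000 − $1,690,100 = −$100 applied to Kowalski: Kowalski becomes $61,400.

Delacroix: $522,400 | Kowalski: $61,400 | Sato: $614,500 | Quinlan: $92,200 | Marchetti: $399,500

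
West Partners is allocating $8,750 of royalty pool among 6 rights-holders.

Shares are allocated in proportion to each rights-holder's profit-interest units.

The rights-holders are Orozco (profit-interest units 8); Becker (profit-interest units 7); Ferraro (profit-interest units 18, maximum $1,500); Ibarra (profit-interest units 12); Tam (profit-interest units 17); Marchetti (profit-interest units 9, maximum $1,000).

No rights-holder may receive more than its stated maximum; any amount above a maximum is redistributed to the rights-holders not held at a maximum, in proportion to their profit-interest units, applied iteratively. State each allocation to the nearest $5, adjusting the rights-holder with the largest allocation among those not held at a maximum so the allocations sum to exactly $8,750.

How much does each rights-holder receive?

Orozco: $1,135 | Becker: $995 | Ferraro: $1,500 | Ibarra: $1,705 | Tam: $2,415 | Marchetti: $1,000

Sum of profit-interest units: 71.
Proportional shares (ignoring caps): Orozco 985.92; Becker 862.68; Ferraro 2,218.31; Ibarra 1,478.87; Tam 2,095.07; Marchetti 1,109.15.
Capped: Ferraro ($1,500), Marchetti ($1,000); balance $6,250 reallocated over remaining profit-interest units 44.
Shares after redistribution: Orozco 1,136.36 → $1,135; Becker 994.32 → $995; Ibarra 1,704.55 → $1,705; Tam 2,414.77 → $2,415.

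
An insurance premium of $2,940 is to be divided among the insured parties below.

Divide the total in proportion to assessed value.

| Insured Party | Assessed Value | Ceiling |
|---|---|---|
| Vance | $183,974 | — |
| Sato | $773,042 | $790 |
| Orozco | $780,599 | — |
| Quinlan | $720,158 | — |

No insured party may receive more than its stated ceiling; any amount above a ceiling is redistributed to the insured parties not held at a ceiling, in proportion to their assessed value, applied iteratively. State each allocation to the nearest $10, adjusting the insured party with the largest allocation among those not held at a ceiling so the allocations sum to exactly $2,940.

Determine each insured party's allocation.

Total assessed value = 2,457,773.
Unconstrained shares: Vance 220.07; Sato 924.72; Orozco 933.76; Quinlan 861.46.
Held at cap: Sato ($790); remaining pool $2,150 reallocated over remaining assessed value 1,684,731.
Shares after redistribution: Vance 234.78 → $230; Orozco 996.18 → $1,000; Quinlan 919.04 → $920.

Vance: $230; Sato: $790; Orozco: $1,000; Quinlan: $920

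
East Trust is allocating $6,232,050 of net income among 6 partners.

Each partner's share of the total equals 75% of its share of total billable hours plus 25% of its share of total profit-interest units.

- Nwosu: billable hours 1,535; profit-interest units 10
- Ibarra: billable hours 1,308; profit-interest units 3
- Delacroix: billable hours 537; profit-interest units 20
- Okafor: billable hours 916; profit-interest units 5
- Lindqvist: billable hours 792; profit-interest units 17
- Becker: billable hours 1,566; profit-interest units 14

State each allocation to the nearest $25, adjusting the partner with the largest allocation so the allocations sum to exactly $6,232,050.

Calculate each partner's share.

Nwosu: $1,304,050 | Ibarra: $986,525 | Delacroix: $828,800 | Okafor: $756,325 | Lindqvist: $940,200 | Becker: $1,416,150

Billable hours total 6,654; profit-interest units total 69.
Composite weights (75% billable hours + 25% profit-interest units): Nwosu 0.2092; Ibarra 0.1583; Delacroix 0.1330; Okafor 0.1214; Lindqvist 0.1509; Becker 0.2272.
Unrounded shares: Nwosu 1,304,044.71; Ibarra 986,531.54; Delacroix 828,808.25; Okafor 756,334.74; Lindqvist 940,190.84; Becker 1,416,139.93.
After rounding ($25): Nwosu $1,304,050; Ibarra $986,525; Delacroix $828,800; Okafor $756,325; Lindqvist $940,200; Becker $1,416,150. Sum = $6,232,050.
Rounded total matches; no reconciliation needed.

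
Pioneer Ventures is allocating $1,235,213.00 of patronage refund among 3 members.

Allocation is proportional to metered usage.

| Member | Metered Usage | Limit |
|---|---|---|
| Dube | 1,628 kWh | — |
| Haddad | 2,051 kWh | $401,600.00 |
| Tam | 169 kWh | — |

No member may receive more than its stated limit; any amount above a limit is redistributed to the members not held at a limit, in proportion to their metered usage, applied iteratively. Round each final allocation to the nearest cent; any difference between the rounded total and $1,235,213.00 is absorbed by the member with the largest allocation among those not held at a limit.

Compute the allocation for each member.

Combined metered usage = 3,848.
Pro-rata shares before constraints: Dube 522,590.1154; Haddad 658,373.66502; Tam 54,249.2196.
Cap binds for Haddad ($401,600.00); residual $833,613.00 reallocated over remaining metered usage 1,797.
Remaining shares: Dube 755,215.3389 → $755,215.34; Tam 78,397.6611 → $78,397.66.

Dube: $755,215.34; Haddad: $401,600.00; Tam: $78,397.66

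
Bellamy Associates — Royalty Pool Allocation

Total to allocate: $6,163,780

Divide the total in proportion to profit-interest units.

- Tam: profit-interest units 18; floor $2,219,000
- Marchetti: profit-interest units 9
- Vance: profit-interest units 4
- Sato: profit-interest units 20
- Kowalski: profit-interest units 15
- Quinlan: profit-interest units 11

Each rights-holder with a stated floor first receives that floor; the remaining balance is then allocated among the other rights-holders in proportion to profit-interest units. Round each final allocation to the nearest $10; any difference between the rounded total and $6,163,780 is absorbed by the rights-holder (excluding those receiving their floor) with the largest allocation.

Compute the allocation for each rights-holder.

Fund the minimums — Tam $2,219,000. Balance $3,944,780.
Balance split over remaining profit-interest units 59: Marchetti 601,746.10 → $601,750; Vance 267,442.71 → $267,440; Sato 1,337,213.56 → $1,337,210; Kowalski 1,002,910.17 → $1,002,910; Quinlan 735,467.46 → $735,470.

Tam: $2,219,000 · Marchetti: $601,750 · Vance: $267,440 · Sato: $1,337,210 · Kowalski: $1,002,910 · Quinlan: $735,470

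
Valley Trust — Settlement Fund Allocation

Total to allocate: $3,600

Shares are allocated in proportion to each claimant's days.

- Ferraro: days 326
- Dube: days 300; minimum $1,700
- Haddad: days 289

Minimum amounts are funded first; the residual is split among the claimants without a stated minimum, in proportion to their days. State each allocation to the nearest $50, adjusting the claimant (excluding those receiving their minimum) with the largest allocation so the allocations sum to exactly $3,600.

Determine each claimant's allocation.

Guaranteed amounts: Dube $1,700. Remaining pool $1,900.
Remaining pool split over remaining days 615: Ferraro 1,007.15 → $1,000; Haddad 892.85 → $900.

Ferraro: $1,000 · Dube: $1,700 · Haddad: $900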